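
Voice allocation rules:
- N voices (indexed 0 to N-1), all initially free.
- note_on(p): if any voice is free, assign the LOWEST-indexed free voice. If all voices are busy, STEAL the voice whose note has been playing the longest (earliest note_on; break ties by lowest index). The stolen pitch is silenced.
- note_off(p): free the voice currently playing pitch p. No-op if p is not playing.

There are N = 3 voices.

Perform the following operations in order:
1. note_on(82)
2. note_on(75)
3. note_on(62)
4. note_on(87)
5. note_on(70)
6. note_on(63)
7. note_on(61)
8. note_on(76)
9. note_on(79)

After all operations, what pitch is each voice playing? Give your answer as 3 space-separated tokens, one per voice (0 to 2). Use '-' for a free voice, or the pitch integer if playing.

Op 1: note_on(82): voice 0 is free -> assigned | voices=[82 - -]
Op 2: note_on(75): voice 1 is free -> assigned | voices=[82 75 -]
Op 3: note_on(62): voice 2 is free -> assigned | voices=[82 75 62]
Op 4: note_on(87): all voices busy, STEAL voice 0 (pitch 82, oldest) -> assign | voices=[87 75 62]
Op 5: note_on(70): all voices busy, STEAL voice 1 (pitch 75, oldest) -> assign | voices=[87 70 62]
Op 6: note_on(63): all voices busy, STEAL voice 2 (pitch 62, oldest) -> assign | voices=[87 70 63]
Op 7: note_on(61): all voices busy, STEAL voice 0 (pitch 87, oldest) -> assign | voices=[61 70 63]
Op 8: note_on(76): all voices busy, STEAL voice 1 (pitch 70, oldest) -> assign | voices=[61 76 63]
Op 9: note_on(79): all voices busy, STEAL voice 2 (pitch 63, oldest) -> assign | voices=[61 76 79]

Answer: 61 76 79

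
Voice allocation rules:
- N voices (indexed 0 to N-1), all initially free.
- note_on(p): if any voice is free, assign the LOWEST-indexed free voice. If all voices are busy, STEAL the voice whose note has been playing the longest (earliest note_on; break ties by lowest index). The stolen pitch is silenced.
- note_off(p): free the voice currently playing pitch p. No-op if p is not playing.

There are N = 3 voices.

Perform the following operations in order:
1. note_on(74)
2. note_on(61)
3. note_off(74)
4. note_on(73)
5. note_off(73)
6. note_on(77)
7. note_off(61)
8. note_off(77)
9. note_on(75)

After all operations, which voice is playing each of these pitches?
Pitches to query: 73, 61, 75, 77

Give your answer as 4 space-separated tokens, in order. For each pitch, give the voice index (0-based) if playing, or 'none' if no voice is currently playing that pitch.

Answer: none none 0 none

Derivation:
Op 1: note_on(74): voice 0 is free -> assigned | voices=[74 - -]
Op 2: note_on(61): voice 1 is free -> assigned | voices=[74 61 -]
Op 3: note_off(74): free voice 0 | voices=[- 61 -]
Op 4: note_on(73): voice 0 is free -> assigned | voices=[73 61 -]
Op 5: note_off(73): free voice 0 | voices=[- 61 -]
Op 6: note_on(77): voice 0 is free -> assigned | voices=[77 61 -]
Op 7: note_off(61): free voice 1 | voices=[77 - -]
Op 8: note_off(77): free voice 0 | voices=[- - -]
Op 9: note_on(75): voice 0 is free -> assigned | voices=[75 - -]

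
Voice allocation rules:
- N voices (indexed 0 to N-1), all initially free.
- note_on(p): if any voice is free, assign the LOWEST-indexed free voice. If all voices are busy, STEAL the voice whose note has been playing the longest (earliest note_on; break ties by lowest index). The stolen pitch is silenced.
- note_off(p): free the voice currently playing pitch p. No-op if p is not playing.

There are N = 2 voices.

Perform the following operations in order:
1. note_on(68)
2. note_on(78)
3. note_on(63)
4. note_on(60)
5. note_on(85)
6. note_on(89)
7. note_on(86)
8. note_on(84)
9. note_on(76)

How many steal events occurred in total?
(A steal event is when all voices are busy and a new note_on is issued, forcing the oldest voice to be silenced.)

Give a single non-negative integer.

Op 1: note_on(68): voice 0 is free -> assigned | voices=[68 -]
Op 2: note_on(78): voice 1 is free -> assigned | voices=[68 78]
Op 3: note_on(63): all voices busy, STEAL voice 0 (pitch 68, oldest) -> assign | voices=[63 78]
Op 4: note_on(60): all voices busy, STEAL voice 1 (pitch 78, oldest) -> assign | voices=[63 60]
Op 5: note_on(85): all voices busy, STEAL voice 0 (pitch 63, oldest) -> assign | voices=[85 60]
Op 6: note_on(89): all voices busy, STEAL voice 1 (pitch 60, oldest) -> assign | voices=[85 89]
Op 7: note_on(86): all voices busy, STEAL voice 0 (pitch 85, oldest) -> assign | voices=[86 89]
Op 8: note_on(84): all voices busy, STEAL voice 1 (pitch 89, oldest) -> assign | voices=[86 84]
Op 9: note_on(76): all voices busy, STEAL voice 0 (pitch 86, oldest) -> assign | voices=[76 84]

Answer: 7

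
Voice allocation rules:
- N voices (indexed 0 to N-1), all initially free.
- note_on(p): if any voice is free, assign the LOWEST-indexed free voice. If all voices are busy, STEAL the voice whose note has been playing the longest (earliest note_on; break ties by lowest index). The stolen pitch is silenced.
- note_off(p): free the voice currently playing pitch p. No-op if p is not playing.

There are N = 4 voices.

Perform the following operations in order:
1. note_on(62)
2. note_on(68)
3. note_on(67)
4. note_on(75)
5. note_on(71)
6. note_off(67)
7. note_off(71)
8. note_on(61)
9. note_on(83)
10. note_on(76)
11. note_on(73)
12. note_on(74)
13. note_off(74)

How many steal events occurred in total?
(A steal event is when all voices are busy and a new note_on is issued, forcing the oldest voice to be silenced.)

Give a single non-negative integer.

Op 1: note_on(62): voice 0 is free -> assigned | voices=[62 - - -]
Op 2: note_on(68): voice 1 is free -> assigned | voices=[62 68 - -]
Op 3: note_on(67): voice 2 is free -> assigned | voices=[62 68 67 -]
Op 4: note_on(75): voice 3 is free -> assigned | voices=[62 68 67 75]
Op 5: note_on(71): all voices busy, STEAL voice 0 (pitch 62, oldest) -> assign | voices=[71 68 67 75]
Op 6: note_off(67): free voice 2 | voices=[71 68 - 75]
Op 7: note_off(71): free voice 0 | voices=[- 68 - 75]
Op 8: note_on(61): voice 0 is free -> assigned | voices=[61 68 - 75]
Op 9: note_on(83): voice 2 is free -> assigned | voices=[61 68 83 75]
Op 10: note_on(76): all voices busy, STEAL voice 1 (pitch 68, oldest) -> assign | voices=[61 76 83 75]
Op 11: note_on(73): all voices busy, STEAL voice 3 (pitch 75, oldest) -> assign | voices=[61 76 83 73]
Op 12: note_on(74): all voices busy, STEAL voice 0 (pitch 61, oldest) -> assign | voices=[74 76 83 73]
Op 13: note_off(74): free voice 0 | voices=[- 76 83 73]

Answer: 4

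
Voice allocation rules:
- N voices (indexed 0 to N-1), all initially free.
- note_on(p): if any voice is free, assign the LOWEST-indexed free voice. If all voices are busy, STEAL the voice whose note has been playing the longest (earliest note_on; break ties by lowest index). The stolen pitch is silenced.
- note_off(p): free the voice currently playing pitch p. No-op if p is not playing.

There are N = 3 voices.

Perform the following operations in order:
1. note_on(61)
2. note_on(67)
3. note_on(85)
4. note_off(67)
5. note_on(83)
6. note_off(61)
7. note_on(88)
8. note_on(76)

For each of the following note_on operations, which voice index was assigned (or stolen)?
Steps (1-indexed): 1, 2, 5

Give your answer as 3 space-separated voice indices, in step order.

Op 1: note_on(61): voice 0 is free -> assigned | voices=[61 - -]
Op 2: note_on(67): voice 1 is free -> assigned | voices=[61 67 -]
Op 3: note_on(85): voice 2 is free -> assigned | voices=[61 67 85]
Op 4: note_off(67): free voice 1 | voices=[61 - 85]
Op 5: note_on(83): voice 1 is free -> assigned | voices=[61 83 85]
Op 6: note_off(61): free voice 0 | voices=[- 83 85]
Op 7: note_on(88): voice 0 is free -> assigned | voices=[88 83 85]
Op 8: note_on(76): all voices busy, STEAL voice 2 (pitch 85, oldest) -> assign | voices=[88 83 76]

Answer: 0 1 1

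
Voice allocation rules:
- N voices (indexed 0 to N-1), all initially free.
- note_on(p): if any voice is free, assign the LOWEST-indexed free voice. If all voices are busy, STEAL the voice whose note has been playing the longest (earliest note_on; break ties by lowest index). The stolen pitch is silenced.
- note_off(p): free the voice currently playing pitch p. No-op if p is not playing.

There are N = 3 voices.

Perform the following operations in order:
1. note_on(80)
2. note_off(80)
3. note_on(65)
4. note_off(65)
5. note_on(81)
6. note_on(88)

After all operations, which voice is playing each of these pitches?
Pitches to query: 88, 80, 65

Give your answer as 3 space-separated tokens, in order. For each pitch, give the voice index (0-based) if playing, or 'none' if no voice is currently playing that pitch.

Op 1: note_on(80): voice 0 is free -> assigned | voices=[80 - -]
Op 2: note_off(80): free voice 0 | voices=[- - -]
Op 3: note_on(65): voice 0 is free -> assigned | voices=[65 - -]
Op 4: note_off(65): free voice 0 | voices=[- - -]
Op 5: note_on(81): voice 0 is free -> assigned | voices=[81 - -]
Op 6: note_on(88): voice 1 is free -> assigned | voices=[81 88 -]

Answer: 1 none none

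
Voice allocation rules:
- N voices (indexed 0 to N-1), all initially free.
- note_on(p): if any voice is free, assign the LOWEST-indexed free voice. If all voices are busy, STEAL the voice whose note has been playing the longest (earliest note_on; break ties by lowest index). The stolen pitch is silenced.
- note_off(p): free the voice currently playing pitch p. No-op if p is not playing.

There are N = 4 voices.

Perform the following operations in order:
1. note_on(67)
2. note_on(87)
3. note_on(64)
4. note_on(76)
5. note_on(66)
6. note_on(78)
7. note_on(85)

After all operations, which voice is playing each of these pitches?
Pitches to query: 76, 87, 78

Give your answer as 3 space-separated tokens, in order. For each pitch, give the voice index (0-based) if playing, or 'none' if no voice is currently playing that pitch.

Answer: 3 none 1

Derivation:
Op 1: note_on(67): voice 0 is free -> assigned | voices=[67 - - -]
Op 2: note_on(87): voice 1 is free -> assigned | voices=[67 87 - -]
Op 3: note_on(64): voice 2 is free -> assigned | voices=[67 87 64 -]
Op 4: note_on(76): voice 3 is free -> assigned | voices=[67 87 64 76]
Op 5: note_on(66): all voices busy, STEAL voice 0 (pitch 67, oldest) -> assign | voices=[66 87 64 76]
Op 6: note_on(78): all voices busy, STEAL voice 1 (pitch 87, oldest) -> assign | voices=[66 78 64 76]
Op 7: note_on(85): all voices busy, STEAL voice 2 (pitch 64, oldest) -> assign | voices=[66 78 85 76]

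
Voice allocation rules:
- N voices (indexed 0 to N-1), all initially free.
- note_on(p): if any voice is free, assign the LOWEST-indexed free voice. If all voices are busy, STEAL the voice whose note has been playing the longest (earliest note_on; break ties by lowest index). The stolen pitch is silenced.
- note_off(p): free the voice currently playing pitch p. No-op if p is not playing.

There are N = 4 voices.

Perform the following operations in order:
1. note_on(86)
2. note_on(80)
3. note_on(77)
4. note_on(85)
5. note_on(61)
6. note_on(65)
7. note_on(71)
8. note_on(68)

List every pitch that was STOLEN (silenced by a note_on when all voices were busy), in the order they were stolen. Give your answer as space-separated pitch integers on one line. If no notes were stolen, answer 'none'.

Op 1: note_on(86): voice 0 is free -> assigned | voices=[86 - - -]
Op 2: note_on(80): voice 1 is free -> assigned | voices=[86 80 - -]
Op 3: note_on(77): voice 2 is free -> assigned | voices=[86 80 77 -]
Op 4: note_on(85): voice 3 is free -> assigned | voices=[86 80 77 85]
Op 5: note_on(61): all voices busy, STEAL voice 0 (pitch 86, oldest) -> assign | voices=[61 80 77 85]
Op 6: note_on(65): all voices busy, STEAL voice 1 (pitch 80, oldest) -> assign | voices=[61 65 77 85]
Op 7: note_on(71): all voices busy, STEAL voice 2 (pitch 77, oldest) -> assign | voices=[61 65 71 85]
Op 8: note_on(68): all voices busy, STEAL voice 3 (pitch 85, oldest) -> assign | voices=[61 65 71 68]

Answer: 86 80 77 85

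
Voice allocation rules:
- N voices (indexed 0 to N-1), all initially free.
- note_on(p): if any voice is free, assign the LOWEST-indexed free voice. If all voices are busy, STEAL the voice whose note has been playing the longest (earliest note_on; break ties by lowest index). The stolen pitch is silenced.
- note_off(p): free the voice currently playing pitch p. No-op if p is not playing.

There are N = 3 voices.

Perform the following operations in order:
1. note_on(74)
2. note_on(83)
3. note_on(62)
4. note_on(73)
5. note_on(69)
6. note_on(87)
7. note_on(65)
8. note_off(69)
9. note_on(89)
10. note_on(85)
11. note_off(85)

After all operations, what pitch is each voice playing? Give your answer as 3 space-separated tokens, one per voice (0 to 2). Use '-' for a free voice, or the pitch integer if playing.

Answer: 65 89 -

Derivation:
Op 1: note_on(74): voice 0 is free -> assigned | voices=[74 - -]
Op 2: note_on(83): voice 1 is free -> assigned | voices=[74 83 -]
Op 3: note_on(62): voice 2 is free -> assigned | voices=[74 83 62]
Op 4: note_on(73): all voices busy, STEAL voice 0 (pitch 74, oldest) -> assign | voices=[73 83 62]
Op 5: note_on(69): all voices busy, STEAL voice 1 (pitch 83, oldest) -> assign | voices=[73 69 62]
Op 6: note_on(87): all voices busy, STEAL voice 2 (pitch 62, oldest) -> assign | voices=[73 69 87]
Op 7: note_on(65): all voices busy, STEAL voice 0 (pitch 73, oldest) -> assign | voices=[65 69 87]
Op 8: note_off(69): free voice 1 | voices=[65 - 87]
Op 9: note_on(89): voice 1 is free -> assigned | voices=[65 89 87]
Op 10: note_on(85): all voices busy, STEAL voice 2 (pitch 87, oldest) -> assign | voices=[65 89 85]
Op 11: note_off(85): free voice 2 | voices=[65 89 -]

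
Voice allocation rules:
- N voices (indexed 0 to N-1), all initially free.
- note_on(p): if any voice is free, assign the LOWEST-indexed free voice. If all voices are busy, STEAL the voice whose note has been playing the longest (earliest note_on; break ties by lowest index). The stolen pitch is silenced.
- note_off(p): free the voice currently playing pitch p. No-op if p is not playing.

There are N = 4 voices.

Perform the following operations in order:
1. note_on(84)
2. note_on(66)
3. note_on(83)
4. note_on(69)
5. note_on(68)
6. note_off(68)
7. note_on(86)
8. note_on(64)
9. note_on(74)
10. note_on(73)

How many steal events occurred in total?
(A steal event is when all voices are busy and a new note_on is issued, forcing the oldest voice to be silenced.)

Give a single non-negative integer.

Answer: 4

Derivation:
Op 1: note_on(84): voice 0 is free -> assigned | voices=[84 - - -]
Op 2: note_on(66): voice 1 is free -> assigned | voices=[84 66 - -]
Op 3: note_on(83): voice 2 is free -> assigned | voices=[84 66 83 -]
Op 4: note_on(69): voice 3 is free -> assigned | voices=[84 66 83 69]
Op 5: note_on(68): all voices busy, STEAL voice 0 (pitch 84, oldest) -> assign | voices=[68 66 83 69]
Op 6: note_off(68): free voice 0 | voices=[- 66 83 69]
Op 7: note_on(86): voice 0 is free -> assigned | voices=[86 66 83 69]
Op 8: note_on(64): all voices busy, STEAL voice 1 (pitch 66, oldest) -> assign | voices=[86 64 83 69]
Op 9: note_on(74): all voices busy, STEAL voice 2 (pitch 83, oldest) -> assign | voices=[86 64 74 69]
Op 10: note_on(73): all voices busy, STEAL voice 3 (pitch 69, oldest) -> assign | voices=[86 64 74 73]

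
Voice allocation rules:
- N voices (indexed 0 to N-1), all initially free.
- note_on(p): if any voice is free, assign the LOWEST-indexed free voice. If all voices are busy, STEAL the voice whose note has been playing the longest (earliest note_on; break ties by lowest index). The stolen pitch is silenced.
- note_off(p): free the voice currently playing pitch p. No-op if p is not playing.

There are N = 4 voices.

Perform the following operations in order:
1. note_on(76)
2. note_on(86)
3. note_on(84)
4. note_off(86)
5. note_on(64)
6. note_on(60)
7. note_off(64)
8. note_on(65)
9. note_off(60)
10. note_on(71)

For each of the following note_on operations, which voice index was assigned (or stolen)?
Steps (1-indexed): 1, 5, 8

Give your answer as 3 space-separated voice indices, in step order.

Answer: 0 1 1

Derivation:
Op 1: note_on(76): voice 0 is free -> assigned | voices=[76 - - -]
Op 2: note_on(86): voice 1 is free -> assigned | voices=[76 86 - -]
Op 3: note_on(84): voice 2 is free -> assigned | voices=[76 86 84 -]
Op 4: note_off(86): free voice 1 | voices=[76 - 84 -]
Op 5: note_on(64): voice 1 is free -> assigned | voices=[76 64 84 -]
Op 6: note_on(60): voice 3 is free -> assigned | voices=[76 64 84 60]
Op 7: note_off(64): free voice 1 | voices=[76 - 84 60]
Op 8: note_on(65): voice 1 is free -> assigned | voices=[76 65 84 60]
Op 9: note_off(60): free voice 3 | voices=[76 65 84 -]
Op 10: note_on(71): voice 3 is free -> assigned | voices=[76 65 84 71]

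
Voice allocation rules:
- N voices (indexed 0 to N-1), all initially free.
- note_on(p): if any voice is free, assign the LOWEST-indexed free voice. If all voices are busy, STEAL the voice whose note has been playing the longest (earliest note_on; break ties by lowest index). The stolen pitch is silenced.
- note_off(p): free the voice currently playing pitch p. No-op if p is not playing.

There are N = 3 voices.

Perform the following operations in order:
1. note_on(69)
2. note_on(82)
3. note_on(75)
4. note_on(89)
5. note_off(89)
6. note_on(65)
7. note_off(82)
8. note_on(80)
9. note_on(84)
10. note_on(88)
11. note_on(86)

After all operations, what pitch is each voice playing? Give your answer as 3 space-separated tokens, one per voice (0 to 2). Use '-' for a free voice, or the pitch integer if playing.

Op 1: note_on(69): voice 0 is free -> assigned | voices=[69 - -]
Op 2: note_on(82): voice 1 is free -> assigned | voices=[69 82 -]
Op 3: note_on(75): voice 2 is free -> assigned | voices=[69 82 75]
Op 4: note_on(89): all voices busy, STEAL voice 0 (pitch 69, oldest) -> assign | voices=[89 82 75]
Op 5: note_off(89): free voice 0 | voices=[- 82 75]
Op 6: note_on(65): voice 0 is free -> assigned | voices=[65 82 75]
Op 7: note_off(82): free voice 1 | voices=[65 - 75]
Op 8: note_on(80): voice 1 is free -> assigned | voices=[65 80 75]
Op 9: note_on(84): all voices busy, STEAL voice 2 (pitch 75, oldest) -> assign | voices=[65 80 84]
Op 10: note_on(88): all voices busy, STEAL voice 0 (pitch 65, oldest) -> assign | voices=[88 80 84]
Op 11: note_on(86): all voices busy, STEAL voice 1 (pitch 80, oldest) -> assign | voices=[88 86 84]

Answer: 88 86 84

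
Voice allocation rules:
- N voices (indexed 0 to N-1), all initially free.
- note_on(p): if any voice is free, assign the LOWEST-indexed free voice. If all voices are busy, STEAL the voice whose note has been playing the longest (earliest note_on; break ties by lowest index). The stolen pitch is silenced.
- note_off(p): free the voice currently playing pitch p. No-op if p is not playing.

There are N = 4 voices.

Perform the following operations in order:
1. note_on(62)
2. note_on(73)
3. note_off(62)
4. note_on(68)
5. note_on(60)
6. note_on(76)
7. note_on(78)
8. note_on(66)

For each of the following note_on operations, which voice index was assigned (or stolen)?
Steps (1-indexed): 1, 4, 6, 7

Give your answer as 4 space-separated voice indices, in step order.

Answer: 0 0 3 1

Derivation:
Op 1: note_on(62): voice 0 is free -> assigned | voices=[62 - - -]
Op 2: note_on(73): voice 1 is free -> assigned | voices=[62 73 - -]
Op 3: note_off(62): free voice 0 | voices=[- 73 - -]
Op 4: note_on(68): voice 0 is free -> assigned | voices=[68 73 - -]
Op 5: note_on(60): voice 2 is free -> assigned | voices=[68 73 60 -]
Op 6: note_on(76): voice 3 is free -> assigned | voices=[68 73 60 76]
Op 7: note_on(78): all voices busy, STEAL voice 1 (pitch 73, oldest) -> assign | voices=[68 78 60 76]
Op 8: note_on(66): all voices busy, STEAL voice 0 (pitch 68, oldest) -> assign | voices=[66 78 60 76]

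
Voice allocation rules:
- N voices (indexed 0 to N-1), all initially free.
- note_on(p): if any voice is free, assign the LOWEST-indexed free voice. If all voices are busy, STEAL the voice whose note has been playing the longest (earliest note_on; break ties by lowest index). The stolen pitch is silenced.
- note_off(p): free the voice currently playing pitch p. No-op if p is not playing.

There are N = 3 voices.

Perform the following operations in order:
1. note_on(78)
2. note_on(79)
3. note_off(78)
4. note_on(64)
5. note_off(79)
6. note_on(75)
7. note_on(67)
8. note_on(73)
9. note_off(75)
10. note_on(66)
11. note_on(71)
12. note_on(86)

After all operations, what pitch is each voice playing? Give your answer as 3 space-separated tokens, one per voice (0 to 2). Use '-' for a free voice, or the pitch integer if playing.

Answer: 86 66 71

Derivation:
Op 1: note_on(78): voice 0 is free -> assigned | voices=[78 - -]
Op 2: note_on(79): voice 1 is free -> assigned | voices=[78 79 -]
Op 3: note_off(78): free voice 0 | voices=[- 79 -]
Op 4: note_on(64): voice 0 is free -> assigned | voices=[64 79 -]
Op 5: note_off(79): free voice 1 | voices=[64 - -]
Op 6: note_on(75): voice 1 is free -> assigned | voices=[64 75 -]
Op 7: note_on(67): voice 2 is free -> assigned | voices=[64 75 67]
Op 8: note_on(73): all voices busy, STEAL voice 0 (pitch 64, oldest) -> assign | voices=[73 75 67]
Op 9: note_off(75): free voice 1 | voices=[73 - 67]
Op 10: note_on(66): voice 1 is free -> assigned | voices=[73 66 67]
Op 11: note_on(71): all voices busy, STEAL voice 2 (pitch 67, oldest) -> assign | voices=[73 66 71]
Op 12: note_on(86): all voices busy, STEAL voice 0 (pitch 73, oldest) -> assign | voices=[86 66 71]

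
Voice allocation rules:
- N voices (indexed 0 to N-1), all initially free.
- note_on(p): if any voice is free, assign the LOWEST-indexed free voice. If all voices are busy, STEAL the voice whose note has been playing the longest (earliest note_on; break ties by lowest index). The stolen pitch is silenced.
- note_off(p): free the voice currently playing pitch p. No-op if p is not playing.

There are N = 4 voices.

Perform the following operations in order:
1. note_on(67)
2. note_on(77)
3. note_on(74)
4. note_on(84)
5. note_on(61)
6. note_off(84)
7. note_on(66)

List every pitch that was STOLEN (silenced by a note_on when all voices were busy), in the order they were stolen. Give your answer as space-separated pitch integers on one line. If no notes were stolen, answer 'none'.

Answer: 67

Derivation:
Op 1: note_on(67): voice 0 is free -> assigned | voices=[67 - - -]
Op 2: note_on(77): voice 1 is free -> assigned | voices=[67 77 - -]
Op 3: note_on(74): voice 2 is free -> assigned | voices=[67 77 74 -]
Op 4: note_on(84): voice 3 is free -> assigned | voices=[67 77 74 84]
Op 5: note_on(61): all voices busy, STEAL voice 0 (pitch 67, oldest) -> assign | voices=[61 77 74 84]
Op 6: note_off(84): free voice 3 | voices=[61 77 74 -]
Op 7: note_on(66): voice 3 is free -> assigned | voices=[61 77 74 66]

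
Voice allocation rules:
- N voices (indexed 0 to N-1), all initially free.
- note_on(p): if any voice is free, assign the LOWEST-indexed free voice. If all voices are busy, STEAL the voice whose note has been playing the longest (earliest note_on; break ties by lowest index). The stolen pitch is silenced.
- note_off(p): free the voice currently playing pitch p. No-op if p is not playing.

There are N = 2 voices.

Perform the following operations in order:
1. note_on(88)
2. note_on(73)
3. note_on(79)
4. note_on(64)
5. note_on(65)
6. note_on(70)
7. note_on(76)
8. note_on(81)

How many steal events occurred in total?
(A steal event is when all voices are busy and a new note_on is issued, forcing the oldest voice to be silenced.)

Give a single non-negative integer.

Answer: 6

Derivation:
Op 1: note_on(88): voice 0 is free -> assigned | voices=[88 -]
Op 2: note_on(73): voice 1 is free -> assigned | voices=[88 73]
Op 3: note_on(79): all voices busy, STEAL voice 0 (pitch 88, oldest) -> assign | voices=[79 73]
Op 4: note_on(64): all voices busy, STEAL voice 1 (pitch 73, oldest) -> assign | voices=[79 64]
Op 5: note_on(65): all voices busy, STEAL voice 0 (pitch 79, oldest) -> assign | voices=[65 64]
Op 6: note_on(70): all voices busy, STEAL voice 1 (pitch 64, oldest) -> assign | voices=[65 70]
Op 7: note_on(76): all voices busy, STEAL voice 0 (pitch 65, oldest) -> assign | voices=[76 70]
Op 8: note_on(81): all voices busy, STEAL voice 1 (pitch 70, oldest) -> assign | voices=[76 81]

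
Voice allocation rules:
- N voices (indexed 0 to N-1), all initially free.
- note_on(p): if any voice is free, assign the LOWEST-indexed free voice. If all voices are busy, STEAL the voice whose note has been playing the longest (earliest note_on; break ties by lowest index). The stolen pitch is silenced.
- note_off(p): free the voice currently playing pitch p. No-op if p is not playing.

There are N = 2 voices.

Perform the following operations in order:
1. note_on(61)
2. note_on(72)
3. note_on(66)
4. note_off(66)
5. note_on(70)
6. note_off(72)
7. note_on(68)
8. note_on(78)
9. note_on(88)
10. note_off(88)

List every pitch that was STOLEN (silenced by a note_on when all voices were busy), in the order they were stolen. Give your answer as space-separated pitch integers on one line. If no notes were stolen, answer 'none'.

Op 1: note_on(61): voice 0 is free -> assigned | voices=[61 -]
Op 2: note_on(72): voice 1 is free -> assigned | voices=[61 72]
Op 3: note_on(66): all voices busy, STEAL voice 0 (pitch 61, oldest) -> assign | voices=[66 72]
Op 4: note_off(66): free voice 0 | voices=[- 72]
Op 5: note_on(70): voice 0 is free -> assigned | voices=[70 72]
Op 6: note_off(72): free voice 1 | voices=[70 -]
Op 7: note_on(68): voice 1 is free -> assigned | voices=[70 68]
Op 8: note_on(78): all voices busy, STEAL voice 0 (pitch 70, oldest) -> assign | voices=[78 68]
Op 9: note_on(88): all voices busy, STEAL voice 1 (pitch 68, oldest) -> assign | voices=[78 88]
Op 10: note_off(88): free voice 1 | voices=[78 -]

Answer: 61 70 68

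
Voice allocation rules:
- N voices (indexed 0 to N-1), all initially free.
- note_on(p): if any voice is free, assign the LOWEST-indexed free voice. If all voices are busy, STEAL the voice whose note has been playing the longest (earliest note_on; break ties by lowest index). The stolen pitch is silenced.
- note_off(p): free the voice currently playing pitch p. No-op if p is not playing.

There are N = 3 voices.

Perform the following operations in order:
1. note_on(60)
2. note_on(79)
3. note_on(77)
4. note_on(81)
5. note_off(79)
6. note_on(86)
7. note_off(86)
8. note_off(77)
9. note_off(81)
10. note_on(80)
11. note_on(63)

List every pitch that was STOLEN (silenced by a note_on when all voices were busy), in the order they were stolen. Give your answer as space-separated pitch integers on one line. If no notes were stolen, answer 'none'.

Op 1: note_on(60): voice 0 is free -> assigned | voices=[60 - -]
Op 2: note_on(79): voice 1 is free -> assigned | voices=[60 79 -]
Op 3: note_on(77): voice 2 is free -> assigned | voices=[60 79 77]
Op 4: note_on(81): all voices busy, STEAL voice 0 (pitch 60, oldest) -> assign | voices=[81 79 77]
Op 5: note_off(79): free voice 1 | voices=[81 - 77]
Op 6: note_on(86): voice 1 is free -> assigned | voices=[81 86 77]
Op 7: note_off(86): free voice 1 | voices=[81 - 77]
Op 8: note_off(77): free voice 2 | voices=[81 - -]
Op 9: note_off(81): free voice 0 | voices=[- - -]
Op 10: note_on(80): voice 0 is free -> assigned | voices=[80 - -]
Op 11: note_on(63): voice 1 is free -> assigned | voices=[80 63 -]

Answer: 60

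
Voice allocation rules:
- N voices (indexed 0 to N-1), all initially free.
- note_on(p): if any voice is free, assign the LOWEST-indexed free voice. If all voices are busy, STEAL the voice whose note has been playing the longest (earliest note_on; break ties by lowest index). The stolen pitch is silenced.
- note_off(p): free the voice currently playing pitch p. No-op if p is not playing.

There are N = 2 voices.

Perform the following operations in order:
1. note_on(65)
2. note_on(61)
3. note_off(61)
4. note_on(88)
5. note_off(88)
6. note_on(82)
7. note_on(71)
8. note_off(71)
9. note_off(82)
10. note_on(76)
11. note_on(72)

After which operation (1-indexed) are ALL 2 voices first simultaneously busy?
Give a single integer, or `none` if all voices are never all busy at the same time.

Answer: 2

Derivation:
Op 1: note_on(65): voice 0 is free -> assigned | voices=[65 -]
Op 2: note_on(61): voice 1 is free -> assigned | voices=[65 61]
Op 3: note_off(61): free voice 1 | voices=[65 -]
Op 4: note_on(88): voice 1 is free -> assigned | voices=[65 88]
Op 5: note_off(88): free voice 1 | voices=[65 -]
Op 6: note_on(82): voice 1 is free -> assigned | voices=[65 82]
Op 7: note_on(71): all voices busy, STEAL voice 0 (pitch 65, oldest) -> assign | voices=[71 82]
Op 8: note_off(71): free voice 0 | voices=[- 82]
Op 9: note_off(82): free voice 1 | voices=[- -]
Op 10: note_on(76): voice 0 is free -> assigned | voices=[76 -]
Op 11: note_on(72): voice 1 is free -> assigned | voices=[76 72]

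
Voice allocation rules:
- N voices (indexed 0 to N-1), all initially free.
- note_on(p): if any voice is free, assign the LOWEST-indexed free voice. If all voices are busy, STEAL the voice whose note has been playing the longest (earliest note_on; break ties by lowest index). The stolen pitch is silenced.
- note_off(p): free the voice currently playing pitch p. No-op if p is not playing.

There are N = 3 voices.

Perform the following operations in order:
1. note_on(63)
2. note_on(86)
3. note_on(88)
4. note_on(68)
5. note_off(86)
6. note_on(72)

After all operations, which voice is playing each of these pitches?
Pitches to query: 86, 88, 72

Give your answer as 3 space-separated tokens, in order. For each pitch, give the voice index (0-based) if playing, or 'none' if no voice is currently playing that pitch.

Answer: none 2 1

Derivation:
Op 1: note_on(63): voice 0 is free -> assigned | voices=[63 - -]
Op 2: note_on(86): voice 1 is free -> assigned | voices=[63 86 -]
Op 3: note_on(88): voice 2 is free -> assigned | voices=[63 86 88]
Op 4: note_on(68): all voices busy, STEAL voice 0 (pitch 63, oldest) -> assign | voices=[68 86 88]
Op 5: note_off(86): free voice 1 | voices=[68 - 88]
Op 6: note_on(72): voice 1 is free -> assigned | voices=[68 72 88]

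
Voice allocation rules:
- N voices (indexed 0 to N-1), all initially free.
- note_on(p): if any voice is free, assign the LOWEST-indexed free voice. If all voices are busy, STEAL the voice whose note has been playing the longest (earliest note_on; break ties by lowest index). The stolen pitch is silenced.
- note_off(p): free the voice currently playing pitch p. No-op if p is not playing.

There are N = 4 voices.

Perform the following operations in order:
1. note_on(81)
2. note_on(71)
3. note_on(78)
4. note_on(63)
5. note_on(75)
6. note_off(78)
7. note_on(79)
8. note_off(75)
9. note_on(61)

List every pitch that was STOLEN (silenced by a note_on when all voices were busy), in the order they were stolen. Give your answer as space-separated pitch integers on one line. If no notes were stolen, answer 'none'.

Answer: 81

Derivation:
Op 1: note_on(81): voice 0 is free -> assigned | voices=[81 - - -]
Op 2: note_on(71): voice 1 is free -> assigned | voices=[81 71 - -]
Op 3: note_on(78): voice 2 is free -> assigned | voices=[81 71 78 -]
Op 4: note_on(63): voice 3 is free -> assigned | voices=[81 71 78 63]
Op 5: note_on(75): all voices busy, STEAL voice 0 (pitch 81, oldest) -> assign | voices=[75 71 78 63]
Op 6: note_off(78): free voice 2 | voices=[75 71 - 63]
Op 7: note_on(79): voice 2 is free -> assigned | voices=[75 71 79 63]
Op 8: note_off(75): free voice 0 | voices=[- 71 79 63]
Op 9: note_on(61): voice 0 is free -> assigned | voices=[61 71 79 63]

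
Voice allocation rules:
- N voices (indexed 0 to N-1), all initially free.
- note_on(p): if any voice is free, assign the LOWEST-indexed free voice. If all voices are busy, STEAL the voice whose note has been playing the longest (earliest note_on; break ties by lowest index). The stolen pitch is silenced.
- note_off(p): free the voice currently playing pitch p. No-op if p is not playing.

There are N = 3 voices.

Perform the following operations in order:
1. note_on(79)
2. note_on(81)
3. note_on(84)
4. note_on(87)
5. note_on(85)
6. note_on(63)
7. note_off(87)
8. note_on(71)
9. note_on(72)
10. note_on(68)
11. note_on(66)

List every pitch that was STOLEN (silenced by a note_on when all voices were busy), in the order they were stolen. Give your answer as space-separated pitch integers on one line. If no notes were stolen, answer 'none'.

Answer: 79 81 84 85 63 71

Derivation:
Op 1: note_on(79): voice 0 is free -> assigned | voices=[79 - -]
Op 2: note_on(81): voice 1 is free -> assigned | voices=[79 81 -]
Op 3: note_on(84): voice 2 is free -> assigned | voices=[79 81 84]
Op 4: note_on(87): all voices busy, STEAL voice 0 (pitch 79, oldest) -> assign | voices=[87 81 84]
Op 5: note_on(85): all voices busy, STEAL voice 1 (pitch 81, oldest) -> assign | voices=[87 85 84]
Op 6: note_on(63): all voices busy, STEAL voice 2 (pitch 84, oldest) -> assign | voices=[87 85 63]
Op 7: note_off(87): free voice 0 | voices=[- 85 63]
Op 8: note_on(71): voice 0 is free -> assigned | voices=[71 85 63]
Op 9: note_on(72): all voices busy, STEAL voice 1 (pitch 85, oldest) -> assign | voices=[71 72 63]
Op 10: note_on(68): all voices busy, STEAL voice 2 (pitch 63, oldest) -> assign | voices=[71 72 68]
Op 11: note_on(66): all voices busy, STEAL voice 0 (pitch 71, oldest) -> assign | voices=[66 72 68]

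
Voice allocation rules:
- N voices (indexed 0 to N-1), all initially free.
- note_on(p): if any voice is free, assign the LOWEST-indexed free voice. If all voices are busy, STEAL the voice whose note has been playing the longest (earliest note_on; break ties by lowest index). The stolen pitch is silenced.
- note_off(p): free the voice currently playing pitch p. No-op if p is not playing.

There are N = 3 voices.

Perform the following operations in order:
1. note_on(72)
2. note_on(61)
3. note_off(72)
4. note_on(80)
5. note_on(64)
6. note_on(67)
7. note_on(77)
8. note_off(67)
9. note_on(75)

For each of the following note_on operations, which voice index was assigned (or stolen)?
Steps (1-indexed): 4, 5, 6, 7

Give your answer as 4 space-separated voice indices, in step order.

Answer: 0 2 1 0

Derivation:
Op 1: note_on(72): voice 0 is free -> assigned | voices=[72 - -]
Op 2: note_on(61): voice 1 is free -> assigned | voices=[72 61 -]
Op 3: note_off(72): free voice 0 | voices=[- 61 -]
Op 4: note_on(80): voice 0 is free -> assigned | voices=[80 61 -]
Op 5: note_on(64): voice 2 is free -> assigned | voices=[80 61 64]
Op 6: note_on(67): all voices busy, STEAL voice 1 (pitch 61, oldest) -> assign | voices=[80 67 64]
Op 7: note_on(77): all voices busy, STEAL voice 0 (pitch 80, oldest) -> assign | voices=[77 67 64]
Op 8: note_off(67): free voice 1 | voices=[77 - 64]
Op 9: note_on(75): voice 1 is free -> assigned | voices=[77 75 64]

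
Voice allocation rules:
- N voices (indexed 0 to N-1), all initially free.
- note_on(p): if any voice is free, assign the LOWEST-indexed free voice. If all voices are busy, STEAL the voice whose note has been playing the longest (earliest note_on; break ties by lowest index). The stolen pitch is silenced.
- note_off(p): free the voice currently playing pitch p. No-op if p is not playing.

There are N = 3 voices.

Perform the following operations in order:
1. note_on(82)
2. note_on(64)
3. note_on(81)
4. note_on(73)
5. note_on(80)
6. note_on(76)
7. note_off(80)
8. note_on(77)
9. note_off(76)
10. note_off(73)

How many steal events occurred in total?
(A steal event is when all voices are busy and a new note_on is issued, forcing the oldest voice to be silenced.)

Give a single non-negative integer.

Op 1: note_on(82): voice 0 is free -> assigned | voices=[82 - -]
Op 2: note_on(64): voice 1 is free -> assigned | voices=[82 64 -]
Op 3: note_on(81): voice 2 is free -> assigned | voices=[82 64 81]
Op 4: note_on(73): all voices busy, STEAL voice 0 (pitch 82, oldest) -> assign | voices=[73 64 81]
Op 5: note_on(80): all voices busy, STEAL voice 1 (pitch 64, oldest) -> assign | voices=[73 80 81]
Op 6: note_on(76): all voices busy, STEAL voice 2 (pitch 81, oldest) -> assign | voices=[73 80 76]
Op 7: note_off(80): free voice 1 | voices=[73 - 76]
Op 8: note_on(77): voice 1 is free -> assigned | voices=[73 77 76]
Op 9: note_off(76): free voice 2 | voices=[73 77 -]
Op 10: note_off(73): free voice 0 | voices=[- 77 -]

Answer: 3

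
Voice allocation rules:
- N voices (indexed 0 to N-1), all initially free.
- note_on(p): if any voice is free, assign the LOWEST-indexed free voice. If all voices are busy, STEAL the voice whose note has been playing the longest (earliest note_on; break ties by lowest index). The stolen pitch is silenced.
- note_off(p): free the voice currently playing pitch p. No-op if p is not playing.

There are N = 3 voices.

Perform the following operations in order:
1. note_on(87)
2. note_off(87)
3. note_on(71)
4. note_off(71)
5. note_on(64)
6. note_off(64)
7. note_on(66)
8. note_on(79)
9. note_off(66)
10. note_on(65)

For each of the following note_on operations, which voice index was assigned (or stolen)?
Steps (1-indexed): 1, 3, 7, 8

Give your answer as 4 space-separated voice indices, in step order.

Answer: 0 0 0 1

Derivation:
Op 1: note_on(87): voice 0 is free -> assigned | voices=[87 - -]
Op 2: note_off(87): free voice 0 | voices=[- - -]
Op 3: note_on(71): voice 0 is free -> assigned | voices=[71 - -]
Op 4: note_off(71): free voice 0 | voices=[- - -]
Op 5: note_on(64): voice 0 is free -> assigned | voices=[64 - -]
Op 6: note_off(64): free voice 0 | voices=[- - -]
Op 7: note_on(66): voice 0 is free -> assigned | voices=[66 - -]
Op 8: note_on(79): voice 1 is free -> assigned | voices=[66 79 -]
Op 9: note_off(66): free voice 0 | voices=[- 79 -]
Op 10: note_on(65): voice 0 is free -> assigned | voices=[65 79 -]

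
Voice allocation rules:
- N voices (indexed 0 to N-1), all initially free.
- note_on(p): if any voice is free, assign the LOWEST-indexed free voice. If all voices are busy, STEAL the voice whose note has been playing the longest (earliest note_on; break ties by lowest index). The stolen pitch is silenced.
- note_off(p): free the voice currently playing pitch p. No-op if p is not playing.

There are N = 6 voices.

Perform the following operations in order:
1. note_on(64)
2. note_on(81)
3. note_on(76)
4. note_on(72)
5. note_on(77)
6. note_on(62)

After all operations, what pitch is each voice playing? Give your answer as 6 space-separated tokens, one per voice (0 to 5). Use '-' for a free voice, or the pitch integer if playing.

Answer: 64 81 76 72 77 62

Derivation:
Op 1: note_on(64): voice 0 is free -> assigned | voices=[64 - - - - -]
Op 2: note_on(81): voice 1 is free -> assigned | voices=[64 81 - - - -]
Op 3: note_on(76): voice 2 is free -> assigned | voices=[64 81 76 - - -]
Op 4: note_on(72): voice 3 is free -> assigned | voices=[64 81 76 72 - -]
Op 5: note_on(77): voice 4 is free -> assigned | voices=[64 81 76 72 77 -]
Op 6: note_on(62): voice 5 is free -> assigned | voices=[64 81 76 72 77 62]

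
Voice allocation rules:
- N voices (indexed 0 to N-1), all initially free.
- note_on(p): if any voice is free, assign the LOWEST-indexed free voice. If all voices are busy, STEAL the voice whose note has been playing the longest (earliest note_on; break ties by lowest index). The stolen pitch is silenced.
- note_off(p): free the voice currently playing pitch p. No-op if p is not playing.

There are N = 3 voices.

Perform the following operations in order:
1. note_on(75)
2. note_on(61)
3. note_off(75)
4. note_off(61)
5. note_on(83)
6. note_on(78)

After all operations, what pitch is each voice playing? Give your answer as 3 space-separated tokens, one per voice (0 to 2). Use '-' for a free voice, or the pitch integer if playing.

Answer: 83 78 -

Derivation:
Op 1: note_on(75): voice 0 is free -> assigned | voices=[75 - -]
Op 2: note_on(61): voice 1 is free -> assigned | voices=[75 61 -]
Op 3: note_off(75): free voice 0 | voices=[- 61 -]
Op 4: note_off(61): free voice 1 | voices=[- - -]
Op 5: note_on(83): voice 0 is free -> assigned | voices=[83 - -]
Op 6: note_on(78): voice 1 is free -> assigned | voices=[83 78 -]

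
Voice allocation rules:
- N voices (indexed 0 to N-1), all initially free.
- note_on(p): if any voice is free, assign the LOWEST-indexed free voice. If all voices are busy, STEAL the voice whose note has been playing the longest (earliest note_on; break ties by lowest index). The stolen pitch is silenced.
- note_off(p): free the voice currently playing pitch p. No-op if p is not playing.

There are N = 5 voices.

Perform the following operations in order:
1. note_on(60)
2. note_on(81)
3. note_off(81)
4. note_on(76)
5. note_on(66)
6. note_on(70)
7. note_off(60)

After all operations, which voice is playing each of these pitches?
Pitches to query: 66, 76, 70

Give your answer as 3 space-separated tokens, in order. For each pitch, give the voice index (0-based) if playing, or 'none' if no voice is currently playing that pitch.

Op 1: note_on(60): voice 0 is free -> assigned | voices=[60 - - - -]
Op 2: note_on(81): voice 1 is free -> assigned | voices=[60 81 - - -]
Op 3: note_off(81): free voice 1 | voices=[60 - - - -]
Op 4: note_on(76): voice 1 is free -> assigned | voices=[60 76 - - -]
Op 5: note_on(66): voice 2 is free -> assigned | voices=[60 76 66 - -]
Op 6: note_on(70): voice 3 is free -> assigned | voices=[60 76 66 70 -]
Op 7: note_off(60): free voice 0 | voices=[- 76 66 70 -]

Answer: 2 1 3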